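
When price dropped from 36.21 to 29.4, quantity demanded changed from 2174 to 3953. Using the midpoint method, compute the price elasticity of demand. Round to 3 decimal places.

%ΔQ = (3953 − 2174)/[(2174 + 3953)/2] = 1779/3063.5 ≈ 0.5807.
%Δp = (29.4 − 36.21)/[(36.21 + 29.4)/2] = -6.81/32.805 ≈ -0.2076.
Arc elasticity E = %ΔQ/%Δp ≈ 0.5807/-0.2076 ≈ -2.797.
|E| > 1: demand is elastic over this range.

-2.797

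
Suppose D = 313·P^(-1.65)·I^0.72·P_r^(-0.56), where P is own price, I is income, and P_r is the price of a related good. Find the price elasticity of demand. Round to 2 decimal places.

-1.65

For a Cobb–Douglas (constant-elasticity) form D = A·P^α·…, the elasticity with respect to P equals the exponent α at every point.
Here the exponent on P is -1.65, so the price elasticity of demand is -1.65.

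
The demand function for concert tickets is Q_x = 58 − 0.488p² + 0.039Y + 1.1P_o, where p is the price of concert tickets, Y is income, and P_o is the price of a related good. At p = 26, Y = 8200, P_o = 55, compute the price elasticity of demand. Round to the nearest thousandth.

Substituting, Q_x = 58 − 0.488(26)² + 0.039(8200) + 1.1(55) = 58 − 329.888 + 319.8 + 60.5 = 108.412.
∂Q_x/∂p = −2·0.488·p = -25.376, so E_p = -25.376·(26/108.412) ≈ -6.086.
|E_p| > 1: demand is elastic.

-6.086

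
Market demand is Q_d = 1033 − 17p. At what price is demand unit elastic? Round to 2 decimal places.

30.38

For linear demand Q_d = a − bp, E = −bp/(a − bp). |E| = 1 ⇒ bp = a − bp ⇒ p = a/(2b).
p = 1033/(2·17) ≈ 30.38.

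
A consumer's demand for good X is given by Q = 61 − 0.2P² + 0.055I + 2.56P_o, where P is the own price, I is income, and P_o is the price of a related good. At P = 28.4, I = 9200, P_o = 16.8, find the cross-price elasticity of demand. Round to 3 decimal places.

0.096

Q = 61 − 0.2(28.4)² + 0.055(9200) + 2.56(16.8) = 61 − 161.312 + 506 + 43.008 = 448.696.
∂Q/∂P_o = +2.56, so E_xy = 2.56·(16.8/448.696) ≈ 0.096.
E_xy > 0: the goods are substitutes.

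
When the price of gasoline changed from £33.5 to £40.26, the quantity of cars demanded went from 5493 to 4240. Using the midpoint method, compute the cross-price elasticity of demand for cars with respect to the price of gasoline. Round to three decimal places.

-1.405

%ΔQ_x = (4240 − 5493)/[(5493+4240)/2] = -1253/4866.5 ≈ -0.2575.
%ΔP_y = (40.26 − 33.5)/[(33.5+40.26)/2] ≈ 0.1833.
E_xy = -0.2575/0.1833 ≈ -1.405.
E_xy < 0, so cars and gasoline are complements.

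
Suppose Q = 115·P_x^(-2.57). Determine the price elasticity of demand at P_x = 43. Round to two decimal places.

-2.57

For a Cobb–Douglas (constant-elasticity) form Q = A·P_x^α·…, the elasticity with respect to P_x equals the exponent α at every point.
Here the exponent on P_x is -2.57, so the price elasticity of demand is -2.57.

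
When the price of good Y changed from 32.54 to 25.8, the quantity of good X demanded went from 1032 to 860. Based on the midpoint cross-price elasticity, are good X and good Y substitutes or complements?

%ΔQ_x = (860 − 1032)/[(1032+860)/2] = -172/946 ≈ -0.1818.
%ΔP_y = (25.8 − 32.54)/[(32.54+25.8)/2] ≈ -0.2311.
E_xy = -0.1818/-0.2311 ≈ 0.787.
E_xy > 0, so the goods are substitutes.

substitutes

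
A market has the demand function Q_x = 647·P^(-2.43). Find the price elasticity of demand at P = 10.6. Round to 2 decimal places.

For a Cobb–Douglas (constant-elasticity) form Q_x = A·P^α·…, the elasticity with respect to P equals the exponent α at every point.
Here the exponent on P is -2.43, so the price elasticity of demand is -2.43.

-2.43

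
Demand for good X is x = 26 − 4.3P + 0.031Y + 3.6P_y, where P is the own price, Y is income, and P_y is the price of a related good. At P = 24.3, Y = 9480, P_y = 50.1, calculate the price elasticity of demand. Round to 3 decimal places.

-0.264

x = 26 − 4.3(24.3) + 0.031(9480) + 3.6(50.1) = 26 − 104.49 + 293.88 + 180.36 = 395.75.
∂x/∂P = −4.3, so E_p = (−4.3)·(24.3/395.75) ≈ -0.264.
|E_p| < 1: demand is inelastic.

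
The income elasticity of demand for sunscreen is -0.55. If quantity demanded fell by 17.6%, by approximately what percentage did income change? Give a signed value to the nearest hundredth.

%ΔQ ≈ E × %ΔI ⇒ %ΔI = %ΔQ / E = (-17.6%)/(-0.55) = 32.00%.

32.00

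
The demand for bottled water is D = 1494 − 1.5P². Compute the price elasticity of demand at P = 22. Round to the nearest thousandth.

-1.891

At P = 22, D = 768.
dD/dP = −2·1.5·P = −66.
Point elasticity E = (dD/dP)·(P/D) = -66 × 22/768 ≈ -1.891.
|E| > 1, so demand is elastic at this price.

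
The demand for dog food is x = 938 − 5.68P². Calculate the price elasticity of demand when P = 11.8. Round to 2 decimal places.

At P = 11.8, x = 147.1168.
dx/dP = −2·5.68·P = −134.048.
Point elasticity E = (dx/dP)·(P/x) = -134.048 × 11.8/147.1168 ≈ -10.75.
|E| > 1, so demand is elastic at this price.

-10.75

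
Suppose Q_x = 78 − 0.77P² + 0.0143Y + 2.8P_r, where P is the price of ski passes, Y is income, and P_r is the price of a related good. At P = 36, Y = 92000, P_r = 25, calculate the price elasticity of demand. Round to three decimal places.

Q_x = 78 − 0.77(36)² + 0.0143(92000) + 2.8(25) = 78 − 997.92 + 1315.6 + 70 = 465.68.
∂Q_x/∂P = −2·0.77·P = -55.44, so E_p = -55.44·(36/465.68) ≈ -4.286.
|E_p| > 1: demand is elastic.

-4.286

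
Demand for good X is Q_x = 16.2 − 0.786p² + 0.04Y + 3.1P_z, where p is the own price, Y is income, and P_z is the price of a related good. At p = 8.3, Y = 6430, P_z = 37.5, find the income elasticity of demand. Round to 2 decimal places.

0.77

Substituting, Q_x = 16.2 − 0.786(8.3)² + 0.04(6430) + 3.1(37.5) = 16.2 − 54.1475 + 257.2 + 116.25 = 335.5025.
∂Q_x/∂Y = +0.04, so E_I = 0.04·(6430/335.5025) ≈ 0.77.
E_I ∈ (0,1): normal good (necessity).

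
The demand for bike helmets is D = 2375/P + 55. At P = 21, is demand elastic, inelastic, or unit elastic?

At P = 21, D = 168.0952.
dD/dP = −2375/P² = −5.3855.
Point elasticity E = (dD/dP)·(P/D) = -5.3855 × 21/168.0952 ≈ -0.673.
|E| ≈ 0.673 < 1, so demand is inelastic.

inelastic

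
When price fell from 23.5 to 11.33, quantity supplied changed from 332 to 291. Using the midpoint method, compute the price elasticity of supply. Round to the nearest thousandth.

%ΔQ = (291 − 332)/[(332 + 291)/2] = -41/311.5 ≈ -0.1316.
%ΔP = (11.33 − 23.5)/[(23.5 + 11.33)/2] = -12.17/17.415 ≈ -0.6988.
Arc elasticity E = %ΔQ/%ΔP ≈ -0.1316/-0.6988 ≈ 0.188.
|E| < 1: supply is inelastic over this range.

0.188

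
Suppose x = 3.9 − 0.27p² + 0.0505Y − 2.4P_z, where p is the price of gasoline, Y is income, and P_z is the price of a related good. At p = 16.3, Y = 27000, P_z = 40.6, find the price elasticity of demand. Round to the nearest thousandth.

x = 3.9 − 0.27(16.3)² + 0.0505(27000) − 2.4(40.6) = 3.9 − 71.7363 + 1363.5 − 97.44 = 1198.2237.
∂x/∂p = −2·0.27·p = -8.802, so E_p = -8.802·(16.3/1198.2237) ≈ -0.120.
|E_p| < 1: demand is inelastic.

-0.120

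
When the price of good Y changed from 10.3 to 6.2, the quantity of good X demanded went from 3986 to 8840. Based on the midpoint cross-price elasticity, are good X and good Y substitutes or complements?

%ΔQ_x = (8840 − 3986)/[(3986+8840)/2] = 4854/6413 ≈ 0.7569.
%ΔP_y = (6.2 − 10.3)/[(10.3+6.2)/2] ≈ -0.4970.
E_xy = 0.7569/-0.4970 ≈ -1.523.
E_xy < 0, so the goods are complements.

complements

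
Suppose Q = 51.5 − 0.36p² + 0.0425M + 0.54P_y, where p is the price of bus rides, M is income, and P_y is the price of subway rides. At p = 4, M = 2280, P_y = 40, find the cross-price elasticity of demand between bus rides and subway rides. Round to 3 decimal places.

At the given point, Q = 51.5 − 0.36(4)² + 0.0425(2280) + 0.54(40) = 51.5 − 5.76 + 96.9 + 21.6 = 164.24.
∂Q/∂P_y = +0.54, so E_xy = 0.54·(40/164.24) ≈ 0.132.
E_xy > 0: the goods are substitutes.

0.132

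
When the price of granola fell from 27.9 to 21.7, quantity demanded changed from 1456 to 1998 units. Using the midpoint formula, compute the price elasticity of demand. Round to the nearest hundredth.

%Δq = (1998 − 1456)/[(1456 + 1998)/2] = 542/1727 ≈ 0.3138.
%Δp = (21.7 − 27.9)/[(27.9 + 21.7)/2] = -6.2/24.8 ≈ -0.2500.
Arc elasticity E = %Δq/%Δp ≈ 0.3138/-0.2500 ≈ -1.26.
|E| > 1: demand is elastic over this range.

-1.26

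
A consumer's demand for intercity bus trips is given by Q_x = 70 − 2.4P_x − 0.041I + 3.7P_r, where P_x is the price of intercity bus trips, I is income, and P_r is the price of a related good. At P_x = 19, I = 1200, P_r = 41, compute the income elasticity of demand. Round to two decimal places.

-0.39

Q_x = 70 − 2.4(19) − 0.041(1200) + 3.7(41) = 70 − 45.6 − 49.2 + 151.7 = 126.9.
∂Q_x/∂I = −0.041, so E_I = -0.041·(1200/126.9) ≈ -0.39.
E_I < 0: inferior good.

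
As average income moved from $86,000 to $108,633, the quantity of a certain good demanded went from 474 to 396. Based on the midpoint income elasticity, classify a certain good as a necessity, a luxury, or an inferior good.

%ΔQ = (396 − 474)/[(474+396)/2] = -78/435 ≈ -0.1793.
%ΔY = (108,633 − 86,000)/[(86,000+108,633)/2] = 22633/97316.5 ≈ 0.2326.
E_I = %ΔQ/%ΔY ≈ -0.771.
E_I < 0: inferior good.

inferior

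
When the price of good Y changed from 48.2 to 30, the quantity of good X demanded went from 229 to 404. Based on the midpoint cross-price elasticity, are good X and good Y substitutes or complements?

%ΔQ_x = (404 − 229)/[(229+404)/2] = 175/316.5 ≈ 0.5529.
%ΔP_y = (30 − 48.2)/[(48.2+30)/2] ≈ -0.4655.
E_xy = 0.5529/-0.4655 ≈ -1.188.
E_xy < 0, so the goods are complements.

complements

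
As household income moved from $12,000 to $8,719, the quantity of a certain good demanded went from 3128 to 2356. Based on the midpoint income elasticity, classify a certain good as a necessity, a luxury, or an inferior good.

%ΔQ = (2356 − 3128)/[(3128+2356)/2] = -772/2742 ≈ -0.2815.
%ΔM = (8,719 − 12,000)/[(12,000+8,719)/2] = -3281/10359.5 ≈ -0.3167.
E_I = %ΔQ/%ΔM ≈ 0.889.
E_I ∈ (0,1): normal good (necessity).

necessity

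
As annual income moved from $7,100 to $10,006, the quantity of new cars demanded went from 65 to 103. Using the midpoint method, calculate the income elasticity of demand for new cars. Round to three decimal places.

%ΔQ = (103 − 65)/[(65+103)/2] = 38/84 ≈ 0.4524.
%ΔI = (10,006 − 7,100)/[(7,100+10,006)/2] = 2906/8553 ≈ 0.3398.
E_I = %ΔQ/%ΔI ≈ 1.331.
E_I > 1: normal good (luxury).

1.331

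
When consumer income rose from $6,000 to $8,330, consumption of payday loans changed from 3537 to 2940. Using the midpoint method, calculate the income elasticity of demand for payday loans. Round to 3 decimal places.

%ΔQ = (2940 − 3537)/[(3537+2940)/2] = -597/3238.5 ≈ -0.1843.
%ΔI = (8,330 − 6,000)/[(6,000+8,330)/2] = 2330/7165 ≈ 0.3252.
E_I = %ΔQ/%ΔI ≈ -0.567.
E_I < 0: inferior good.

-0.567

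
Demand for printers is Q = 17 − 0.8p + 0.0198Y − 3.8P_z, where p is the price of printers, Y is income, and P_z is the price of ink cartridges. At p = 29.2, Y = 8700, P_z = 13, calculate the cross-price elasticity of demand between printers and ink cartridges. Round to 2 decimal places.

-0.42

Evaluating quantity at (p, Y, P_z) gives Q = 17 − 0.8(29.2) + 0.0198(8700) − 3.8(13) = 17 − 23.36 + 172.26 − 49.4 = 116.5.
∂Q/∂P_z = −3.8, so E_xy = -3.8·(13/116.5) ≈ -0.42.
E_xy < 0: the goods are complements.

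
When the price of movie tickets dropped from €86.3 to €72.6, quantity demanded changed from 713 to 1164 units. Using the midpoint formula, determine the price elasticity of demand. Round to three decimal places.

%Δq = (1164 − 713)/[(713 + 1164)/2] = 451/938.5 ≈ 0.4806.
%Δp = (72.6 − 86.3)/[(86.3 + 72.6)/2] = -13.7/79.45 ≈ -0.1724.
Arc elasticity E = %Δq/%Δp ≈ 0.4806/-0.1724 ≈ -2.787.
|E| > 1: demand is elastic over this range.

-2.787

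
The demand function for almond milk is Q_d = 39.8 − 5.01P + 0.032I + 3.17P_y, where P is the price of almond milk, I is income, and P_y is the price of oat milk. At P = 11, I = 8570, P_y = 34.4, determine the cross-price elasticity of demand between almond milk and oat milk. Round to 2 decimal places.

0.30

Q_d = 39.8 − 5.01(11) + 0.032(8570) + 3.17(34.4) = 39.8 − 55.11 + 274.24 + 109.048 = 367.978.
∂Q_d/∂P_y = +3.17, so E_xy = 3.17·(34.4/367.978) ≈ 0.30.
E_xy > 0: the goods are substitutes.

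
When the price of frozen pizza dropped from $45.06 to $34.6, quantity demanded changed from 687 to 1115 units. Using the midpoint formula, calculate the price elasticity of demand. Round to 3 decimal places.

%ΔQ = (1115 − 687)/[(687 + 1115)/2] = 428/901 ≈ 0.4750.
%Δp = (34.6 − 45.06)/[(45.06 + 34.6)/2] = -10.46/39.83 ≈ -0.2626.
Arc elasticity E = %ΔQ/%Δp ≈ 0.4750/-0.2626 ≈ -1.809.
|E| > 1: demand is elastic over this range.

-1.809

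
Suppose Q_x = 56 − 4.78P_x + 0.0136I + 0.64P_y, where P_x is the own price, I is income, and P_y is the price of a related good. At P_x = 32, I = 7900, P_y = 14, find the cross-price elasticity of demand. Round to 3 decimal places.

0.461

Substituting, Q_x = 56 − 4.78(32) + 0.0136(7900) + 0.64(14) = 56 − 152.96 + 107.44 + 8.96 = 19.44.
∂Q_x/∂P_y = +0.64, so E_xy = 0.64·(14/19.44) ≈ 0.461.
E_xy > 0: the goods are substitutes.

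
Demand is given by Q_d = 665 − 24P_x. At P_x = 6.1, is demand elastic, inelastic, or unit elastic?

At P_x = 6.1, Q_d = 518.6.
dQ_d/dP_x = −24.
Point elasticity E = (dQ_d/dP_x)·(P_x/Q_d) = -24 × 6.1/518.6 ≈ -0.282.
|E| ≈ 0.282 < 1, so demand is inelastic.

inelastic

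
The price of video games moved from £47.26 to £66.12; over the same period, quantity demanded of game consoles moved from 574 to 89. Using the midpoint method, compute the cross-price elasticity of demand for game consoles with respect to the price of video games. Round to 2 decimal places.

%ΔQ_x = (89 − 574)/[(574+89)/2] = -485/331.5 ≈ -1.4630.
%ΔP_y = (66.12 − 47.26)/[(47.26+66.12)/2] ≈ 0.3327.
E_xy = -1.4630/0.3327 ≈ -4.40.
E_xy < 0, so game consoles and video games are complements.

-4.40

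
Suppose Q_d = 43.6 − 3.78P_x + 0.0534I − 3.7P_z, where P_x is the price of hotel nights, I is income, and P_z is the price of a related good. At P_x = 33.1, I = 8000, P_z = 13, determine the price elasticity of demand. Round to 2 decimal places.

Substituting, Q_d = 43.6 − 3.78(33.1) + 0.0534(8000) − 3.7(13) = 43.6 − 125.118 + 427.2 − 48.1 = 297.582.
∂Q_d/∂P_x = −3.78, so E_p = (−3.78)·(33.1/297.582) ≈ -0.42.
|E_p| < 1: demand is inelastic.

-0.42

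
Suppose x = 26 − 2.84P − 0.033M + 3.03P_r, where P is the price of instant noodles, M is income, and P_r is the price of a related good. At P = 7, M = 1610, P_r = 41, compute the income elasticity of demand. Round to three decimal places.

-0.688

Evaluating quantity at (P, M, P_r) gives x = 26 − 2.84(7) − 0.033(1610) + 3.03(41) = 26 − 19.88 − 53.13 + 124.23 = 77.22.
∂x/∂M = −0.033, so E_I = -0.033·(1610/77.22) ≈ -0.688.
E_I < 0: inferior good.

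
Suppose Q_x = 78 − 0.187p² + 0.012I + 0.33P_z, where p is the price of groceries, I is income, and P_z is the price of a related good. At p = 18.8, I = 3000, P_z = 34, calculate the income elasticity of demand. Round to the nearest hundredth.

First evaluate Q_x: 78 − 0.187(18.8)² + 0.012(3000) + 0.33(34) = 78 − 66.0933 + 36 + 11.22 = 59.1267.
∂Q_x/∂I = +0.012, so E_I = 0.012·(3000/59.1267) ≈ 0.61.
E_I ∈ (0,1): normal good (necessity).

0.61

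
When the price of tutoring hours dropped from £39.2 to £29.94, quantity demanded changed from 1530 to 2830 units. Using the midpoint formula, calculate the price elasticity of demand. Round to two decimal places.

-2.23

%Δq = (2830 − 1530)/[(1530 + 2830)/2] = 1300/2180 ≈ 0.5963.
%ΔP = (29.94 − 39.2)/[(39.2 + 29.94)/2] = -9.26/34.57 ≈ -0.2679.
Arc elasticity E = %Δq/%ΔP ≈ 0.5963/-0.2679 ≈ -2.23.
|E| > 1: demand is elastic over this range.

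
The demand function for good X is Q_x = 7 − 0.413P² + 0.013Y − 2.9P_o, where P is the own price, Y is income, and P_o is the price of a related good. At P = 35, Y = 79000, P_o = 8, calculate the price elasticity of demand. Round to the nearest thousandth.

Q_x = 7 − 0.413(35)² + 0.013(79000) − 2.9(8) = 7 − 505.925 + 1027 − 23.2 = 504.875.
∂Q_x/∂P = −2·0.413·P = -28.91, so E_p = -28.91·(35/504.875) ≈ -2.004.
|E_p| > 1: demand is elastic.

-2.004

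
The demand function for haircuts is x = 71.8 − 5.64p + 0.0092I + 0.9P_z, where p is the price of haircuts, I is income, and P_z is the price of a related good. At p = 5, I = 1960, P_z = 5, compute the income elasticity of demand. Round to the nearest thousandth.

0.273

First evaluate x: 71.8 − 5.64(5) + 0.0092(1960) + 0.9(5) = 71.8 − 28.2 + 18.032 + 4.5 = 66.132.
∂x/∂I = +0.0092, so E_I = 0.0092·(1960/66.132) ≈ 0.273.
E_I ∈ (0,1): normal good (necessity).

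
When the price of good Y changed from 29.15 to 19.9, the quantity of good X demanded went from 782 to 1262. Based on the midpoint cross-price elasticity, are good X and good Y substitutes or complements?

complements

%ΔQ_x = (1262 − 782)/[(782+1262)/2] = 480/1022 ≈ 0.4697.
%ΔP_y = (19.9 − 29.15)/[(29.15+19.9)/2] ≈ -0.3772.
E_xy = 0.4697/-0.3772 ≈ -1.245.
E_xy < 0, so the goods are complements.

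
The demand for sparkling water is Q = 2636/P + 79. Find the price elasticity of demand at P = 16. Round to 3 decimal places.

At P = 16, Q = 243.75.
dQ/dP = −2636/P² = −10.2969.
Point elasticity E = (dQ/dP)·(P/Q) = -10.2969 × 16/243.75 ≈ -0.676.
|E| < 1, so demand is inelastic at this price.

-0.676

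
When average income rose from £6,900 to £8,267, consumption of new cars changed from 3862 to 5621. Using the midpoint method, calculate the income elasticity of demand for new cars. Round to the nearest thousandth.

2.058

%ΔQ = (5621 − 3862)/[(3862+5621)/2] = 1759/4741.5 ≈ 0.3710.
%ΔI = (8,267 − 6,900)/[(6,900+8,267)/2] = 1367/7583.5 ≈ 0.1803.
E_I = %ΔQ/%ΔI ≈ 2.058.
E_I > 1: normal good (luxury).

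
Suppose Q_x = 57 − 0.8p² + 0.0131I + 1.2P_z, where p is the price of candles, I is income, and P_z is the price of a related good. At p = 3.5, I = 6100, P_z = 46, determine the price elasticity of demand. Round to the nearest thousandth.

-0.108

Q_x = 57 − 0.8(3.5)² + 0.0131(6100) + 1.2(46) = 57 − 9.8 + 79.91 + 55.2 = 182.31.
∂Q_x/∂p = −2·0.8·p = -5.6, so E_p = -5.6·(3.5/182.31) ≈ -0.108.
|E_p| < 1: demand is inelastic.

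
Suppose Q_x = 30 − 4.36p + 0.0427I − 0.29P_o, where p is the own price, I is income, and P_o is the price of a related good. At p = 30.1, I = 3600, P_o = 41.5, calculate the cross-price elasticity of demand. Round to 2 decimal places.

-0.30

Q_x = 30 − 4.36(30.1) + 0.0427(3600) − 0.29(41.5) = 30 − 131.236 + 153.72 − 12.035 = 40.449.
∂Q_x/∂P_o = −0.29, so E_xy = -0.29·(41.5/40.449) ≈ -0.30.
E_xy < 0: the goods are complements.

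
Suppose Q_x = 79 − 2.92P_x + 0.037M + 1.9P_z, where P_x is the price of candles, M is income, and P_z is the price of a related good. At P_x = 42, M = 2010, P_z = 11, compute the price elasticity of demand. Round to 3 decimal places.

-2.375

First evaluate Q_x: 79 − 2.92(42) + 0.037(2010) + 1.9(11) = 79 − 122.64 + 74.37 + 20.9 = 51.63.
∂Q_x/∂P_x = −2.92, so E_p = (−2.92)·(42/51.63) ≈ -2.375.
|E_p| > 1: demand is elastic.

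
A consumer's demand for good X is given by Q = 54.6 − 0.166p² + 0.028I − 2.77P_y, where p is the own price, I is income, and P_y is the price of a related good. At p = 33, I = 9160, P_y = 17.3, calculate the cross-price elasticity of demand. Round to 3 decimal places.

-0.582

Evaluating quantity at (p, I, P_y) gives Q = 54.6 − 0.166(33)² + 0.028(9160) − 2.77(17.3) = 54.6 − 180.774 + 256.48 − 47.921 = 82.385.
∂Q/∂P_y = −2.77, so E_xy = -2.77·(17.3/82.385) ≈ -0.582.
E_xy < 0: the goods are complements.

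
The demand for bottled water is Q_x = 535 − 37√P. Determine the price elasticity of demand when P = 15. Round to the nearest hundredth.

-0.18

At P = 15, Q_x = 391.6996.
dQ_x/dP = −37/(2√P) = −37/(2·3.873).
Point elasticity E = (dQ_x/dP)·(P/Q_x) = -4.7767 × 15/391.6996 ≈ -0.18.
|E| < 1, so demand is inelastic at this price.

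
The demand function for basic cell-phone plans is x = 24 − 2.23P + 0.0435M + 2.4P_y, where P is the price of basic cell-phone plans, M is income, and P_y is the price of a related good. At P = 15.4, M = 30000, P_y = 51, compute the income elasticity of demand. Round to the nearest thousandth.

At the given point, x = 24 − 2.23(15.4) + 0.0435(30000) + 2.4(51) = 24 − 34.342 + 1305 + 122.4 = 1417.058.
∂x/∂M = +0.0435, so E_I = 0.0435·(30000/1417.058) ≈ 0.921.
E_I ∈ (0,1): normal good (necessity).

0.921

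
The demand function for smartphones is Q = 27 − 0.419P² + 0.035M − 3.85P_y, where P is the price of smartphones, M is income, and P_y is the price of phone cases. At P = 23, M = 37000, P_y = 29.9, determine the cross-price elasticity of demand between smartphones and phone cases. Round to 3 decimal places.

Evaluating quantity at (P, M, P_y) gives Q = 27 − 0.419(23)² + 0.035(37000) − 3.85(29.9) = 27 − 221.651 + 1295 − 115.115 = 985.234.
∂Q/∂P_y = −3.85, so E_xy = -3.85·(29.9/985.234) ≈ -0.117.
E_xy < 0: the goods are complements.

-0.117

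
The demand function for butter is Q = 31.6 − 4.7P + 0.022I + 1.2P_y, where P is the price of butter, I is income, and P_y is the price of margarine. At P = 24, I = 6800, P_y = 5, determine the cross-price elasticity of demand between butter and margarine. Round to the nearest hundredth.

0.08

First evaluate Q: 31.6 − 4.7(24) + 0.022(6800) + 1.2(5) = 31.6 − 112.8 + 149.6 + 6 = 74.4.
∂Q/∂P_y = +1.2, so E_xy = 1.2·(5/74.4) ≈ 0.08.
E_xy > 0: the goods are substitutes.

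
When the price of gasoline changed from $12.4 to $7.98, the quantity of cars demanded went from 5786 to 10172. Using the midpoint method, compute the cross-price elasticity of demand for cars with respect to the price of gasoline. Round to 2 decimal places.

%ΔQ_x = (10172 − 5786)/[(5786+10172)/2] = 4386/7979 ≈ 0.5497.
%ΔP_y = (7.98 − 12.4)/[(12.4+7.98)/2] ≈ -0.4338.
E_xy = 0.5497/-0.4338 ≈ -1.27.
E_xy < 0, so cars and gasoline are complements.

-1.27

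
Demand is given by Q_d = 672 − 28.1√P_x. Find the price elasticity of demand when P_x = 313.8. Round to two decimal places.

At P_x = 313.8, Q_d = 174.2253.
dQ_d/dP_x = −28.1/(2√P_x) = −28.1/(2·17.7144).
Point elasticity E = (dQ_d/dP_x)·(P_x/Q_d) = -0.7931 × 313.8/174.2253 ≈ -1.43.
|E| > 1, so demand is elastic at this price.

-1.43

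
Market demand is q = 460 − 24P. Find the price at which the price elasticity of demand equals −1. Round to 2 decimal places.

For linear demand q = a − bP, E = −bP/(a − bP). |E| = 1 ⇒ bP = a − bP ⇒ P = a/(2b).
P = 460/(2·24) ≈ 9.58.

9.58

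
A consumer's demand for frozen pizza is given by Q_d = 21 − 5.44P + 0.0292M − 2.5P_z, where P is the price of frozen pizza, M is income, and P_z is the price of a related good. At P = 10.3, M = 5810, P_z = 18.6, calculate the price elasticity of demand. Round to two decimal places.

-0.64

First evaluate Q_d: 21 − 5.44(10.3) + 0.0292(5810) − 2.5(18.6) = 21 − 56.032 + 169.652 − 46.5 = 88.12.
∂Q_d/∂P = −5.44, so E_p = (−5.44)·(10.3/88.12) ≈ -0.64.
|E_p| < 1: demand is inelastic.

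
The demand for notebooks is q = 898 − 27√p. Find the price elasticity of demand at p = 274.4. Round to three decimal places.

-0.496

At p = 274.4, q = 450.7444.
dq/dp = −27/(2√p) = −27/(2·16.565).
Point elasticity E = (dq/dp)·(p/q) = -0.815 × 274.4/450.7444 ≈ -0.496.
|E| < 1, so demand is inelastic at this price.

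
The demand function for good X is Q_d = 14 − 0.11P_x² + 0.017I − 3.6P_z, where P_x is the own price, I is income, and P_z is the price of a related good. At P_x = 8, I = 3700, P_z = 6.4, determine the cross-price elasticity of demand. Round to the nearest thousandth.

Substituting, Q_d = 14 − 0.11(8)² + 0.017(3700) − 3.6(6.4) = 14 − 7.04 + 62.9 − 23.04 = 46.82.
∂Q_d/∂P_z = −3.6, so E_xy = -3.6·(6.4/46.82) ≈ -0.492.
E_xy < 0: the goods are complements.

-0.492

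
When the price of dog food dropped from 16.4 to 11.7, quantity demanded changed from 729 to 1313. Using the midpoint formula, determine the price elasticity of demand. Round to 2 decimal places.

-1.71

%ΔQ = (1313 − 729)/[(729 + 1313)/2] = 584/1021 ≈ 0.5720.
%Δp = (11.7 − 16.4)/[(16.4 + 11.7)/2] = -4.7/14.05 ≈ -0.3345.
Arc elasticity E = %ΔQ/%Δp ≈ 0.5720/-0.3345 ≈ -1.71.
|E| > 1: demand is elastic over this range.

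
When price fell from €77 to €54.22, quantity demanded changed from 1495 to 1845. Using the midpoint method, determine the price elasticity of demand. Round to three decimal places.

%ΔQ = (1845 − 1495)/[(1495 + 1845)/2] = 350/1670 ≈ 0.2096.
%ΔP = (54.22 − 77)/[(77 + 54.22)/2] = -22.78/65.61 ≈ -0.3472.
Arc elasticity E = %ΔQ/%ΔP ≈ 0.2096/-0.3472 ≈ -0.604.
|E| < 1: demand is inelastic over this range.

-0.604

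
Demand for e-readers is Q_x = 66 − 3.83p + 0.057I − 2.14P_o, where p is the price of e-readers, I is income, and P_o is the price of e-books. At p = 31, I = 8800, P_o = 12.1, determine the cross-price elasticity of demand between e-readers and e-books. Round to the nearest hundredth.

Evaluating quantity at (p, I, P_o) gives Q_x = 66 − 3.83(31) + 0.057(8800) − 2.14(12.1) = 66 − 118.73 + 501.6 − 25.894 = 422.976.
∂Q_x/∂P_o = −2.14, so E_xy = -2.14·(12.1/422.976) ≈ -0.06.
E_xy < 0: the goods are complements.

-0.06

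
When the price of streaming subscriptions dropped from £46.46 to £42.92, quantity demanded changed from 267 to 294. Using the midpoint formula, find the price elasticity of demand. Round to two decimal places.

-1.22

%Δq = (294 − 267)/[(267 + 294)/2] = 27/280.5 ≈ 0.0963.
%ΔP = (42.92 − 46.46)/[(46.46 + 42.92)/2] = -3.54/44.69 ≈ -0.0792.
Arc elasticity E = %Δq/%ΔP ≈ 0.0963/-0.0792 ≈ -1.22.
|E| > 1: demand is elastic over this range.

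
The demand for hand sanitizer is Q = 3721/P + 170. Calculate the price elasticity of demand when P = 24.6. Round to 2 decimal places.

-0.47

At P = 24.6, Q = 321.2602.
dQ/dP = −3721/P² = −6.1488.
Point elasticity E = (dQ/dP)·(P/Q) = -6.1488 × 24.6/321.2602 ≈ -0.47.
|E| < 1, so demand is inelastic at this price.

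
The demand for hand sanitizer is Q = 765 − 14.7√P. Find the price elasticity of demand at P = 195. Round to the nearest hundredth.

-0.18

At P = 195, Q = 559.7257.
dQ/dP = −14.7/(2√P) = −14.7/(2·13.9642).
Point elasticity E = (dQ/dP)·(P/Q) = -0.5263 × 195/559.7257 ≈ -0.18.
|E| < 1, so demand is inelastic at this price.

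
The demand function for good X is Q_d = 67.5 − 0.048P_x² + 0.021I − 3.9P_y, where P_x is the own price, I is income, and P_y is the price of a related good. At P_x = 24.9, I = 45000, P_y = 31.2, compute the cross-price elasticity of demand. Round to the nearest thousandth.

-0.141

Substituting, Q_d = 67.5 − 0.048(24.9)² + 0.021(45000) − 3.9(31.2) = 67.5 − 29.7605 + 945 − 121.68 = 861.0595.
∂Q_d/∂P_y = −3.9, so E_xy = -3.9·(31.2/861.0595) ≈ -0.141.
E_xy < 0: the goods are complements.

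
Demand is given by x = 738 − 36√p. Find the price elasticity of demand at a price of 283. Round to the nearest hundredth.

-2.29

At p = 283, x = 132.3863.
dx/dp = −36/(2√p) = −36/(2·16.8226).
Point elasticity E = (dx/dp)·(p/x) = -1.07 × 283/132.3863 ≈ -2.29.
|E| > 1, so demand is elastic at this price.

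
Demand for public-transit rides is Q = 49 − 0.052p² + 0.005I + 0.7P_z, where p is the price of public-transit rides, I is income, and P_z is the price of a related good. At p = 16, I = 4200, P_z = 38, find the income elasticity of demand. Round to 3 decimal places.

0.252

Substituting, Q = 49 − 0.052(16)² + 0.005(4200) + 0.7(38) = 49 − 13.312 + 21 + 26.6 = 83.288.
∂Q/∂I = +0.005, so E_I = 0.005·(4200/83.288) ≈ 0.252.
E_I ∈ (0,1): normal good (necessity).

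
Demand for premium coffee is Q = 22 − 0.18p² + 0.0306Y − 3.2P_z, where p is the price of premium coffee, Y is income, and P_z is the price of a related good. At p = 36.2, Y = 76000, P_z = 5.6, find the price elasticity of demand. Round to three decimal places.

-0.225

Substituting, Q = 22 − 0.18(36.2)² + 0.0306(76000) − 3.2(5.6) = 22 − 235.8792 + 2325.6 − 17.92 = 2093.8008.
∂Q/∂p = −2·0.18·p = -13.032, so E_p = -13.032·(36.2/2093.8008) ≈ -0.225.
|E_p| < 1: demand is inelastic.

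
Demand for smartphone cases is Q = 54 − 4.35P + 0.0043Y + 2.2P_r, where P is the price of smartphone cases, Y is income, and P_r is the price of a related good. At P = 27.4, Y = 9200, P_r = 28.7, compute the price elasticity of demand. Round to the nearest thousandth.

-3.178

At the given point, Q = 54 − 4.35(27.4) + 0.0043(9200) + 2.2(28.7) = 54 − 119.19 + 39.56 + 63.14 = 37.51.
∂Q/∂P = −4.35, so E_p = (−4.35)·(27.4/37.51) ≈ -3.178.
|E_p| > 1: demand is elastic.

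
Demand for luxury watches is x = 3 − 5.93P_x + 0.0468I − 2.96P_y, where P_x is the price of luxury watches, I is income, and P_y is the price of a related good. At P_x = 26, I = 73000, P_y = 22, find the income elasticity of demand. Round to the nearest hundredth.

1.07

x = 3 − 5.93(26) + 0.0468(73000) − 2.96(22) = 3 − 154.18 + 3416.4 − 65.12 = 3200.1.
∂x/∂I = +0.0468, so E_I = 0.0468·(73000/3200.1) ≈ 1.07.
E_I > 1: normal good (luxury).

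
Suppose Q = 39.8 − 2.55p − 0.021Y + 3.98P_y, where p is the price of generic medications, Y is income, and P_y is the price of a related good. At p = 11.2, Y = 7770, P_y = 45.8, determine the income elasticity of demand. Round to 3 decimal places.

At the given point, Q = 39.8 − 2.55(11.2) − 0.021(7770) + 3.98(45.8) = 39.8 − 28.56 − 163.17 + 182.284 = 30.354.
∂Q/∂Y = −0.021, so E_I = -0.021·(7770/30.354) ≈ -5.376.
E_I < 0: inferior good.

-5.376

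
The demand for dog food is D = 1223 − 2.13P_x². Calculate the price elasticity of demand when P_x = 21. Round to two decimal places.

At P_x = 21, D = 283.67.
dD/dP_x = −2·2.13·P_x = −89.46.
Point elasticity E = (dD/dP_x)·(P_x/D) = -89.46 × 21/283.67 ≈ -6.62.
|E| > 1, so demand is elastic at this price.

-6.62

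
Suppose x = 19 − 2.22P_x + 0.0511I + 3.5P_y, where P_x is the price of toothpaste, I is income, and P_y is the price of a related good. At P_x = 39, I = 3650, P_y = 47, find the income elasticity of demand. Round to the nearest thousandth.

First evaluate x: 19 − 2.22(39) + 0.0511(3650) + 3.5(47) = 19 − 86.58 + 186.515 + 164.5 = 283.435.
∂x/∂I = +0.0511, so E_I = 0.0511·(3650/283.435) ≈ 0.658.
E_I ∈ (0,1): normal good (necessity).

0.658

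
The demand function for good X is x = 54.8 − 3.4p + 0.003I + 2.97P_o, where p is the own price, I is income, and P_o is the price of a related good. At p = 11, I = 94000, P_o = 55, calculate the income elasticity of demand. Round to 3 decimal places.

Substituting, x = 54.8 − 3.4(11) + 0.003(94000) + 2.97(55) = 54.8 − 37.4 + 282 + 163.35 = 462.75.
∂x/∂I = +0.003, so E_I = 0.003·(94000/462.75) ≈ 0.609.
E_I ∈ (0,1): normal good (necessity).

0.609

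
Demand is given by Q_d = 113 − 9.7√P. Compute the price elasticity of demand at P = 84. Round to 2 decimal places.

At P = 84, Q_d = 24.098.
dQ_d/dP = −9.7/(2√P) = −9.7/(2·9.1652).
Point elasticity E = (dQ_d/dP)·(P/Q_d) = -0.5292 × 84/24.098 ≈ -1.84.
|E| > 1, so demand is elastic at this price.

-1.84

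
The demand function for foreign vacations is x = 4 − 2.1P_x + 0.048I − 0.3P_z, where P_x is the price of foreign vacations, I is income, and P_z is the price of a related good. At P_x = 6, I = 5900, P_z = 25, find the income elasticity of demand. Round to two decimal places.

At the given point, x = 4 − 2.1(6) + 0.048(5900) − 0.3(25) = 4 − 12.6 + 283.2 − 7.5 = 267.1.
∂x/∂I = +0.048, so E_I = 0.048·(5900/267.1) ≈ 1.06.
E_I > 1: normal good (luxury).

1.06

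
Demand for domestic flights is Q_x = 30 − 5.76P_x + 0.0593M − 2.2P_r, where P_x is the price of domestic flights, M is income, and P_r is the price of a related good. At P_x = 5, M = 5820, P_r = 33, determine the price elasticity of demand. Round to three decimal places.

At the given point, Q_x = 30 − 5.76(5) + 0.0593(5820) − 2.2(33) = 30 − 28.8 + 345.126 − 72.6 = 273.726.
∂Q_x/∂P_x = −5.76, so E_p = (−5.76)·(5/273.726) ≈ -0.105.
|E_p| < 1: demand is inelastic.

-0.105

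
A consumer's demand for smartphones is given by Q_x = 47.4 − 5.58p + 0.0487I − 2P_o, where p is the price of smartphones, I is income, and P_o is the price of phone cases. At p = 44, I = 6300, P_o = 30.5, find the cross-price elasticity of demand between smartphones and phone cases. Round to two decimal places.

Substituting, Q_x = 47.4 − 5.58(44) + 0.0487(6300) − 2(30.5) = 47.4 − 245.52 + 306.81 − 61 = 47.69.
∂Q_x/∂P_o = −2, so E_xy = -2·(30.5/47.69) ≈ -1.28.
E_xy < 0: the goods are complements.

-1.28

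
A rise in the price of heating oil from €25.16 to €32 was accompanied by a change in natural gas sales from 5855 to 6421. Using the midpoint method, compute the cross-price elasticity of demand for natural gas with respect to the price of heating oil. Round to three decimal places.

0.385

%ΔQ_x = (6421 − 5855)/[(5855+6421)/2] = 566/6138 ≈ 0.0922.
%ΔP_y = (32 − 25.16)/[(25.16+32)/2] ≈ 0.2393.
E_xy = 0.0922/0.2393 ≈ 0.385.
E_xy > 0, so natural gas and heating oil are substitutes.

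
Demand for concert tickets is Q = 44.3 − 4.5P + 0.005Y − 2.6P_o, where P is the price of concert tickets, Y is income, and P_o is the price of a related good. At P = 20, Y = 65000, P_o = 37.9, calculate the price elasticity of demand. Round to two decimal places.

-0.50

Substituting, Q = 44.3 − 4.5(20) + 0.005(65000) − 2.6(37.9) = 44.3 − 90 + 325 − 98.54 = 180.76.
∂Q/∂P = −4.5, so E_p = (−4.5)·(20/180.76) ≈ -0.50.
|E_p| < 1: demand is inelastic.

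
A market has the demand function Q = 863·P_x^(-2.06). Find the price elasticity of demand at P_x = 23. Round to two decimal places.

For a Cobb–Douglas (constant-elasticity) form Q = A·P_x^α·…, the elasticity with respect to P_x equals the exponent α at every point.
Here the exponent on P_x is -2.06, so the price elasticity of demand is -2.06.

-2.06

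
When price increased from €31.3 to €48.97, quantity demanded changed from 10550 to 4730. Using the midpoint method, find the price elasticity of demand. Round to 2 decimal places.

-1.73

%ΔQ = (4730 − 10550)/[(10550 + 4730)/2] = -5820/7640 ≈ -0.7618.
%ΔP = (48.97 − 31.3)/[(31.3 + 48.97)/2] = 17.67/40.135 ≈ 0.4403.
Arc elasticity E = %ΔQ/%ΔP ≈ -0.7618/0.4403 ≈ -1.73.
|E| > 1: demand is elastic over this range.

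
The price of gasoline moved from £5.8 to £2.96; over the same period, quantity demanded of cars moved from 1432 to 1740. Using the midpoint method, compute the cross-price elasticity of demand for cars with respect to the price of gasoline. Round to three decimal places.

-0.300

%ΔQ_x = (1740 − 1432)/[(1432+1740)/2] = 308/1586 ≈ 0.1942.
%ΔP_y = (2.96 − 5.8)/[(5.8+2.96)/2] ≈ -0.6484.
E_xy = 0.1942/-0.6484 ≈ -0.300.
E_xy < 0, so cars and gasoline are complements.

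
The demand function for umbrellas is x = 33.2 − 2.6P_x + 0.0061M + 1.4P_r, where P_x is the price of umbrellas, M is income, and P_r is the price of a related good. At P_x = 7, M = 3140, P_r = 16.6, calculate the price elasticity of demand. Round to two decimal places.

x = 33.2 − 2.6(7) + 0.0061(3140) + 1.4(16.6) = 33.2 − 18.2 + 19.154 + 23.24 = 57.394.
∂x/∂P_x = −2.6, so E_p = (−2.6)·(7/57.394) ≈ -0.32.
|E_p| < 1: demand is inelastic.

-0.32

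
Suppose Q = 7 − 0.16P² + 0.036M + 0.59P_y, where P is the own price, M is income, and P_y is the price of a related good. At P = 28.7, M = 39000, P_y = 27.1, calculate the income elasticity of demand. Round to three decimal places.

1.084

Q = 7 − 0.16(28.7)² + 0.036(39000) + 0.59(27.1) = 7 − 131.7904 + 1404 + 15.989 = 1295.1986.
∂Q/∂M = +0.036, so E_I = 0.036·(39000/1295.1986) ≈ 1.084.
E_I > 1: normal good (luxury).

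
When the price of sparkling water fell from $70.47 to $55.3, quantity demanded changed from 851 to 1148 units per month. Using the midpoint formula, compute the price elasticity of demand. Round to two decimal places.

%Δq = (1148 − 851)/[(851 + 1148)/2] = 297/999.5 ≈ 0.2971.
%Δp = (55.3 − 70.47)/[(70.47 + 55.3)/2] = -15.17/62.885 ≈ -0.2412.
Arc elasticity E = %Δq/%Δp ≈ 0.2971/-0.2412 ≈ -1.23.
|E| > 1: demand is elastic over this range.

-1.23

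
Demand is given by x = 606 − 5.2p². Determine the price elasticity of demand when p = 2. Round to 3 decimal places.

-0.071

At p = 2, x = 585.2.
dx/dp = −2·5.2·p = −20.8.
Point elasticity E = (dx/dp)·(p/x) = -20.8 × 2/585.2 ≈ -0.071.
|E| < 1, so demand is inelastic at this price.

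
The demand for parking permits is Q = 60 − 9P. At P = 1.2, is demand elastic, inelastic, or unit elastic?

At P = 1.2, Q = 49.2.
dQ/dP = −9.
Point elasticity E = (dQ/dP)·(P/Q) = -9 × 1.2/49.2 ≈ -0.220.
|E| ≈ 0.220 < 1, so demand is inelastic.

inelastic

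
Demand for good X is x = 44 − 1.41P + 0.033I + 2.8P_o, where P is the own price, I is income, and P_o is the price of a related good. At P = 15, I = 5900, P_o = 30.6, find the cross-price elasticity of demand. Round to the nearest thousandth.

0.283

x = 44 − 1.41(15) + 0.033(5900) + 2.8(30.6) = 44 − 21.15 + 194.7 + 85.68 = 303.23.
∂x/∂P_o = +2.8, so E_xy = 2.8·(30.6/303.23) ≈ 0.283.
E_xy > 0: the goods are substitutes.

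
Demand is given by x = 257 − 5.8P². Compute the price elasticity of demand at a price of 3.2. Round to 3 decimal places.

At P = 3.2, x = 197.608.
dx/dP = −2·5.8·P = −37.12.
Point elasticity E = (dx/dP)·(P/x) = -37.12 × 3.2/197.608 ≈ -0.601.
|E| < 1, so demand is inelastic at this price.

-0.601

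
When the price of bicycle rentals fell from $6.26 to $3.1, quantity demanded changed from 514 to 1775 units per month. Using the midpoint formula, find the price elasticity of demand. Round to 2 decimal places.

%ΔQ = (1775 − 514)/[(514 + 1775)/2] = 1261/1144.5 ≈ 1.1018.
%Δp = (3.1 − 6.26)/[(6.26 + 3.1)/2] = -3.16/4.68 ≈ -0.6752.
Arc elasticity E = %ΔQ/%Δp ≈ 1.1018/-0.6752 ≈ -1.63.
|E| > 1: demand is elastic over this range.

-1.63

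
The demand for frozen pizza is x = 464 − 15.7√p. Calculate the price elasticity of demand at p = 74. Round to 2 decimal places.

At p = 74, x = 328.9435.
dx/dp = −15.7/(2√p) = −15.7/(2·8.6023).
Point elasticity E = (dx/dp)·(p/x) = -0.9125 × 74/328.9435 ≈ -0.21.
|E| < 1, so demand is inelastic at this price.

-0.21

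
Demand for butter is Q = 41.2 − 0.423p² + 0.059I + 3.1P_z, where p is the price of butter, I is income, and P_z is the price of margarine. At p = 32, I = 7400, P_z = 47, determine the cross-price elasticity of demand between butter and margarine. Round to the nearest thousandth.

0.765

First evaluate Q: 41.2 − 0.423(32)² + 0.059(7400) + 3.1(47) = 41.2 − 433.152 + 436.6 + 145.7 = 190.348.
∂Q/∂P_z = +3.1, so E_xy = 3.1·(47/190.348) ≈ 0.765.
E_xy > 0: the goods are substitutes.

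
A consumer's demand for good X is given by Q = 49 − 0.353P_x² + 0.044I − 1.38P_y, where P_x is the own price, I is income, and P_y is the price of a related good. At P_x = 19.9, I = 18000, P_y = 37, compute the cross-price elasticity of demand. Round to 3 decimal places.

At the given point, Q = 49 − 0.353(19.9)² + 0.044(18000) − 1.38(37) = 49 − 139.7915 + 792 − 51.06 = 650.1485.
∂Q/∂P_y = −1.38, so E_xy = -1.38·(37/650.1485) ≈ -0.079.
E_xy < 0: the goods are complements.

-0.079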